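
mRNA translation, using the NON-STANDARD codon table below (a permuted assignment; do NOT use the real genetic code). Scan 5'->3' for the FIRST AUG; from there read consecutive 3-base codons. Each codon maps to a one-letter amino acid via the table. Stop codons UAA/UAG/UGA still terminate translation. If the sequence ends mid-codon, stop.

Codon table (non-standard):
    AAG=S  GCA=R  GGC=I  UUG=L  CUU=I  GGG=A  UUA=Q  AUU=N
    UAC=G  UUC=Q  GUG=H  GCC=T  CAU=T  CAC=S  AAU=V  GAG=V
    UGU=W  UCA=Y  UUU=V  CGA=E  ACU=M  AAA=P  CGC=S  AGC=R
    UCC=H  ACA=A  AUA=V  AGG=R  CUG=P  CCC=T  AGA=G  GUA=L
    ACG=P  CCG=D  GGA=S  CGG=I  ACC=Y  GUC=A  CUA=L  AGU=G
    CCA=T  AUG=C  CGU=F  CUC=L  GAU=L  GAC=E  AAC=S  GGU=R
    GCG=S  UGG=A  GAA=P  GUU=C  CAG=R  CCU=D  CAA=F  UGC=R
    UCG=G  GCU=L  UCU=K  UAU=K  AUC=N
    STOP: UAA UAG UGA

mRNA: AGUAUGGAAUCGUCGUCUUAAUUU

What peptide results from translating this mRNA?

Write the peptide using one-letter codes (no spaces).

Answer: CPGGK

Derivation:
start AUG at pos 3
pos 3: AUG -> C; peptide=C
pos 6: GAA -> P; peptide=CP
pos 9: UCG -> G; peptide=CPG
pos 12: UCG -> G; peptide=CPGG
pos 15: UCU -> K; peptide=CPGGK
pos 18: UAA -> STOP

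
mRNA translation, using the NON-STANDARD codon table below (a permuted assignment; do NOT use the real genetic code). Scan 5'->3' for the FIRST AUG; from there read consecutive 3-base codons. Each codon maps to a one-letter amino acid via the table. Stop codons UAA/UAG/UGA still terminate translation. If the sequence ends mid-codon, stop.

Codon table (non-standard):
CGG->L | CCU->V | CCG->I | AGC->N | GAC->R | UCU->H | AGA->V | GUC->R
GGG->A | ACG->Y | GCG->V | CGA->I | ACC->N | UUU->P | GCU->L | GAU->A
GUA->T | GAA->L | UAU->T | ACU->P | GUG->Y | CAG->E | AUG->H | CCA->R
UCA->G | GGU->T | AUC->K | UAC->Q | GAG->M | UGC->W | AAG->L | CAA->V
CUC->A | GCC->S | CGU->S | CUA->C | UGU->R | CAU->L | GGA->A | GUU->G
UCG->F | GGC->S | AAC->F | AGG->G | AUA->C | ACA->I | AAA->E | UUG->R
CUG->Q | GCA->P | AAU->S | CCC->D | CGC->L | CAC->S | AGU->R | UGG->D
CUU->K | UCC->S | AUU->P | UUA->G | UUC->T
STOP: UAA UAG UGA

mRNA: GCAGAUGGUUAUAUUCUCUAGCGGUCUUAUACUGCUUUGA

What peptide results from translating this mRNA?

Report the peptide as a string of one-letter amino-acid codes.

Answer: HGCTHNTKCQK

Derivation:
start AUG at pos 4
pos 4: AUG -> H; peptide=H
pos 7: GUU -> G; peptide=HG
pos 10: AUA -> C; peptide=HGC
pos 13: UUC -> T; peptide=HGCT
pos 16: UCU -> H; peptide=HGCTH
pos 19: AGC -> N; peptide=HGCTHN
pos 22: GGU -> T; peptide=HGCTHNT
pos 25: CUU -> K; peptide=HGCTHNTK
pos 28: AUA -> C; peptide=HGCTHNTKC
pos 31: CUG -> Q; peptide=HGCTHNTKCQ
pos 34: CUU -> K; peptide=HGCTHNTKCQK
pos 37: UGA -> STOP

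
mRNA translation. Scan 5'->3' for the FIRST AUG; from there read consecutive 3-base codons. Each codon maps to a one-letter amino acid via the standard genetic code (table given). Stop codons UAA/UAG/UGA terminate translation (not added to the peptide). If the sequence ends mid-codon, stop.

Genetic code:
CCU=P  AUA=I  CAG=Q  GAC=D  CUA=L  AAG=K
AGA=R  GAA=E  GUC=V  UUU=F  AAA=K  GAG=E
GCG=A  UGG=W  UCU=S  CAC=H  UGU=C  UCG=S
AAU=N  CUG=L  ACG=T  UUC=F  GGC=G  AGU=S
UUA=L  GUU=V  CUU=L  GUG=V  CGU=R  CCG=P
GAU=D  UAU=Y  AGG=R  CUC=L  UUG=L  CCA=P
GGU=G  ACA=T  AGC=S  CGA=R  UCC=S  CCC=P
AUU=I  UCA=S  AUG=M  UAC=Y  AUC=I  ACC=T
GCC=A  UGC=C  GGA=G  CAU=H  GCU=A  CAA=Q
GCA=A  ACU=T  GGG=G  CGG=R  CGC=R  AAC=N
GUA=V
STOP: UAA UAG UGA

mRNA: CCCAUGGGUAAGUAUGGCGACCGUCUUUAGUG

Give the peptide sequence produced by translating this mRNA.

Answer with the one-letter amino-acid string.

start AUG at pos 3
pos 3: AUG -> M; peptide=M
pos 6: GGU -> G; peptide=MG
pos 9: AAG -> K; peptide=MGK
pos 12: UAU -> Y; peptide=MGKY
pos 15: GGC -> G; peptide=MGKYG
pos 18: GAC -> D; peptide=MGKYGD
pos 21: CGU -> R; peptide=MGKYGDR
pos 24: CUU -> L; peptide=MGKYGDRL
pos 27: UAG -> STOP

Answer: MGKYGDRL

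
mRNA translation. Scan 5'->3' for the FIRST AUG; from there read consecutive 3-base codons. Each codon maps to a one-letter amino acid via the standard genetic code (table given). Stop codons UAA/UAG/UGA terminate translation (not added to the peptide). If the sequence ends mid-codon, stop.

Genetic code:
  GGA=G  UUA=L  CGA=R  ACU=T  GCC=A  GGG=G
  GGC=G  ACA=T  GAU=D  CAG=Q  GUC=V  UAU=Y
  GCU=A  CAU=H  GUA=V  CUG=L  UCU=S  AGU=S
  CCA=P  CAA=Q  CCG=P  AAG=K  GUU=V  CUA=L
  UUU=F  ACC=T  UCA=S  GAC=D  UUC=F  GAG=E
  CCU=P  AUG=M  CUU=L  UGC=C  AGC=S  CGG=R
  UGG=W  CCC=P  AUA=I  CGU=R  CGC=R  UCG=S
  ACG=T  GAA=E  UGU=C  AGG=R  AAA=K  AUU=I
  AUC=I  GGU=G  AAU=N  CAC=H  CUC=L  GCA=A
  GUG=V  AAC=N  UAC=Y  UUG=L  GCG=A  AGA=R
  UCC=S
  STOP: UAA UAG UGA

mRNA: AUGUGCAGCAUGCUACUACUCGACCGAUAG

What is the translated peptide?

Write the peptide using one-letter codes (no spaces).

Answer: MCSMLLLDR

Derivation:
start AUG at pos 0
pos 0: AUG -> M; peptide=M
pos 3: UGC -> C; peptide=MC
pos 6: AGC -> S; peptide=MCS
pos 9: AUG -> M; peptide=MCSM
pos 12: CUA -> L; peptide=MCSML
pos 15: CUA -> L; peptide=MCSMLL
pos 18: CUC -> L; peptide=MCSMLLL
pos 21: GAC -> D; peptide=MCSMLLLD
pos 24: CGA -> R; peptide=MCSMLLLDR
pos 27: UAG -> STOP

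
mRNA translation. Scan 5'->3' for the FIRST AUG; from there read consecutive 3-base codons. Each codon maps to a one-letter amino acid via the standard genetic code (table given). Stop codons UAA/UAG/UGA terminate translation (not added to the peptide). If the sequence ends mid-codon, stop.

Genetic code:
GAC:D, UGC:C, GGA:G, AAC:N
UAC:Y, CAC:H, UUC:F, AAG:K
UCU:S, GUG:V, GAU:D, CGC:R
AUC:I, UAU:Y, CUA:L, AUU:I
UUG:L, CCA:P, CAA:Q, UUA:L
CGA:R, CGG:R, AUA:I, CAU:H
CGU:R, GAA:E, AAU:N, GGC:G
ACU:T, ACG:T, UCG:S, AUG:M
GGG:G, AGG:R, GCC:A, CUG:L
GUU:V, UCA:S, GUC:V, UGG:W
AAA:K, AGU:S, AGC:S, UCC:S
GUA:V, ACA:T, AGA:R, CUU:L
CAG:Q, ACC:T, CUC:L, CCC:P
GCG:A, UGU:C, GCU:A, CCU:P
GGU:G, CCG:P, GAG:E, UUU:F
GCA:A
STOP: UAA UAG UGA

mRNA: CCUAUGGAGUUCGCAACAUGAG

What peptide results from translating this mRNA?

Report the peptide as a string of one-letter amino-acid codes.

start AUG at pos 3
pos 3: AUG -> M; peptide=M
pos 6: GAG -> E; peptide=ME
pos 9: UUC -> F; peptide=MEF
pos 12: GCA -> A; peptide=MEFA
pos 15: ACA -> T; peptide=MEFAT
pos 18: UGA -> STOP

Answer: MEFAT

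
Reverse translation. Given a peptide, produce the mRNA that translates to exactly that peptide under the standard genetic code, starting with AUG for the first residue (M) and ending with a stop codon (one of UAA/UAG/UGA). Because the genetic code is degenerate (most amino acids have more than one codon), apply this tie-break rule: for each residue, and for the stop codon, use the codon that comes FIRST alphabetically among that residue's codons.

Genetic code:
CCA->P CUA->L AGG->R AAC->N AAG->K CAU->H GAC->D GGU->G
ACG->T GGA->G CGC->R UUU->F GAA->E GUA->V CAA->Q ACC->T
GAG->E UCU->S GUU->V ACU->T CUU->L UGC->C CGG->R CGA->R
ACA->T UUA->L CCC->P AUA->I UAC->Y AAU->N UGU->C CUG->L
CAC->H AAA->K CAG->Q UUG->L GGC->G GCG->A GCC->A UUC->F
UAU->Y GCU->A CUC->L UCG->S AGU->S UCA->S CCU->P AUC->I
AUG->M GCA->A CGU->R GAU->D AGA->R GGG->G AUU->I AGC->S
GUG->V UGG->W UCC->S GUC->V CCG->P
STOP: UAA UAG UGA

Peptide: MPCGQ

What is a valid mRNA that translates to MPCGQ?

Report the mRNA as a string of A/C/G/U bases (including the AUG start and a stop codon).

residue 1: M -> AUG (start codon)
residue 2: P codons sorted = CCA,CCC,CCG,CCU -> pick first = CCA
residue 3: C codons sorted = UGC,UGU -> pick first = UGC
residue 4: G codons sorted = GGA,GGC,GGG,GGU -> pick first = GGA
residue 5: Q codons sorted = CAA,CAG -> pick first = CAA
terminator: stop codons sorted = UAA,UAG,UGA -> pick first = UAA

Answer: mRNA: AUGCCAUGCGGACAAUAA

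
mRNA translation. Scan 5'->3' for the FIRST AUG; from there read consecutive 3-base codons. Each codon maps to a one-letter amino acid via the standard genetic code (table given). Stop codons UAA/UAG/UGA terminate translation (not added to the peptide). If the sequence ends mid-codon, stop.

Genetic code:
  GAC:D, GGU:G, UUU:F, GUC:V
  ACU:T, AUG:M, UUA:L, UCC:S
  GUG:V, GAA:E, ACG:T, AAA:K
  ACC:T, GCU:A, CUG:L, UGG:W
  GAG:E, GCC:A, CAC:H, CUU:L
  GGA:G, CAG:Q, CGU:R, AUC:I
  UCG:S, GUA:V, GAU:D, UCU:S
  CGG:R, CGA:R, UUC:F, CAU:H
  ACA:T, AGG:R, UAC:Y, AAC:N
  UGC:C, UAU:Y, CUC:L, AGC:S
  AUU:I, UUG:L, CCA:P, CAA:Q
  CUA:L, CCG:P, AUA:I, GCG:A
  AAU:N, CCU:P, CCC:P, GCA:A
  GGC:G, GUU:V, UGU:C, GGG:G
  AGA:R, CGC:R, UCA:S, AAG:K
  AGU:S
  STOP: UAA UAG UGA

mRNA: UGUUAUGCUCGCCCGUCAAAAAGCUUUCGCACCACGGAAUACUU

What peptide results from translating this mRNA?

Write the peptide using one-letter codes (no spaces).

start AUG at pos 4
pos 4: AUG -> M; peptide=M
pos 7: CUC -> L; peptide=ML
pos 10: GCC -> A; peptide=MLA
pos 13: CGU -> R; peptide=MLAR
pos 16: CAA -> Q; peptide=MLARQ
pos 19: AAA -> K; peptide=MLARQK
pos 22: GCU -> A; peptide=MLARQKA
pos 25: UUC -> F; peptide=MLARQKAF
pos 28: GCA -> A; peptide=MLARQKAFA
pos 31: CCA -> P; peptide=MLARQKAFAP
pos 34: CGG -> R; peptide=MLARQKAFAPR
pos 37: AAU -> N; peptide=MLARQKAFAPRN
pos 40: ACU -> T; peptide=MLARQKAFAPRNT
pos 43: only 1 nt remain (<3), stop (end of mRNA)

Answer: MLARQKAFAPRNT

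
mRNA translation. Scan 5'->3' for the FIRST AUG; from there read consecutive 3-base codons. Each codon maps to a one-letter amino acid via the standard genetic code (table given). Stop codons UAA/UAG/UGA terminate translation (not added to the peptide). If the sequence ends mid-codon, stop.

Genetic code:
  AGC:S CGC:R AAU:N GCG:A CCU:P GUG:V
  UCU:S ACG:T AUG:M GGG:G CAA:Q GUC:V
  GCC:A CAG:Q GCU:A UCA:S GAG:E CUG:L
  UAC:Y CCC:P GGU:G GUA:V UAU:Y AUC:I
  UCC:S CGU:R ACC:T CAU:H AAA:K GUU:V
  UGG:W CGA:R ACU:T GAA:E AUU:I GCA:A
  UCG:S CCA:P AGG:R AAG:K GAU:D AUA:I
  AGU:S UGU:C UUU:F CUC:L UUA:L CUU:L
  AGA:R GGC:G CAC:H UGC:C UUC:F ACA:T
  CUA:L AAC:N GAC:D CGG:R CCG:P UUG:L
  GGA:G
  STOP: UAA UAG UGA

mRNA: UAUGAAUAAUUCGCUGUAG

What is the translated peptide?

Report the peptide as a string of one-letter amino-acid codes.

start AUG at pos 1
pos 1: AUG -> M; peptide=M
pos 4: AAU -> N; peptide=MN
pos 7: AAU -> N; peptide=MNN
pos 10: UCG -> S; peptide=MNNS
pos 13: CUG -> L; peptide=MNNSL
pos 16: UAG -> STOP

Answer: MNNSL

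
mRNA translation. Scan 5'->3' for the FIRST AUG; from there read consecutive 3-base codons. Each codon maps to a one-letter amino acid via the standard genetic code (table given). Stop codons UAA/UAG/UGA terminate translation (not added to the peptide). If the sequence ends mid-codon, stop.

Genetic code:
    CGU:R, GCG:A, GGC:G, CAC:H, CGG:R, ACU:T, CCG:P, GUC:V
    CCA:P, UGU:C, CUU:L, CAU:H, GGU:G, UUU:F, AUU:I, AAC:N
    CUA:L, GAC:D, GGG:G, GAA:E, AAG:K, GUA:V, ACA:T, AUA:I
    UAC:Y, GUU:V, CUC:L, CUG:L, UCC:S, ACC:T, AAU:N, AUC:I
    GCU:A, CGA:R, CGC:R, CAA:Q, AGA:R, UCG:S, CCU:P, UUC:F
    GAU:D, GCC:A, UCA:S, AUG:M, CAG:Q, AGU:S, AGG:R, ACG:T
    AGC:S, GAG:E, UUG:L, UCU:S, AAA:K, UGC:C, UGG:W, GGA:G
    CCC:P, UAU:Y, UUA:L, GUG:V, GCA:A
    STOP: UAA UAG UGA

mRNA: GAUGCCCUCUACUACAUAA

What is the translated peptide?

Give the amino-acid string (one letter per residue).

start AUG at pos 1
pos 1: AUG -> M; peptide=M
pos 4: CCC -> P; peptide=MP
pos 7: UCU -> S; peptide=MPS
pos 10: ACU -> T; peptide=MPST
pos 13: ACA -> T; peptide=MPSTT
pos 16: UAA -> STOP

Answer: MPSTT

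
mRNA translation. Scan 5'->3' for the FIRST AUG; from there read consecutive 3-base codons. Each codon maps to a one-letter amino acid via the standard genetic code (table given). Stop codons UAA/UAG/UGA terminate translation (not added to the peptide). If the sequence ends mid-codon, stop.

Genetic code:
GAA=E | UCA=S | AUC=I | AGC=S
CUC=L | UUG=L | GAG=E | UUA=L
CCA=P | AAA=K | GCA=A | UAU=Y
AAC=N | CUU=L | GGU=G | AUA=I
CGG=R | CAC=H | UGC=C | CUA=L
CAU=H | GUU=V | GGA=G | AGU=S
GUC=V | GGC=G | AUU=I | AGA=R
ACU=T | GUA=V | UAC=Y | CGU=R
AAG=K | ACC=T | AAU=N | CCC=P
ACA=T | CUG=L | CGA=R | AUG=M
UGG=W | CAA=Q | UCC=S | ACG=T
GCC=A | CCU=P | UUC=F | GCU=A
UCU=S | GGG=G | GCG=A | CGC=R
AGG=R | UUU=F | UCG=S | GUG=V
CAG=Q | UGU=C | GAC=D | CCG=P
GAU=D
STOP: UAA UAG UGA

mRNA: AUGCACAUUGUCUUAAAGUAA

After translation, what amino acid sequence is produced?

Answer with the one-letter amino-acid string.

start AUG at pos 0
pos 0: AUG -> M; peptide=M
pos 3: CAC -> H; peptide=MH
pos 6: AUU -> I; peptide=MHI
pos 9: GUC -> V; peptide=MHIV
pos 12: UUA -> L; peptide=MHIVL
pos 15: AAG -> K; peptide=MHIVLK
pos 18: UAA -> STOP

Answer: MHIVLK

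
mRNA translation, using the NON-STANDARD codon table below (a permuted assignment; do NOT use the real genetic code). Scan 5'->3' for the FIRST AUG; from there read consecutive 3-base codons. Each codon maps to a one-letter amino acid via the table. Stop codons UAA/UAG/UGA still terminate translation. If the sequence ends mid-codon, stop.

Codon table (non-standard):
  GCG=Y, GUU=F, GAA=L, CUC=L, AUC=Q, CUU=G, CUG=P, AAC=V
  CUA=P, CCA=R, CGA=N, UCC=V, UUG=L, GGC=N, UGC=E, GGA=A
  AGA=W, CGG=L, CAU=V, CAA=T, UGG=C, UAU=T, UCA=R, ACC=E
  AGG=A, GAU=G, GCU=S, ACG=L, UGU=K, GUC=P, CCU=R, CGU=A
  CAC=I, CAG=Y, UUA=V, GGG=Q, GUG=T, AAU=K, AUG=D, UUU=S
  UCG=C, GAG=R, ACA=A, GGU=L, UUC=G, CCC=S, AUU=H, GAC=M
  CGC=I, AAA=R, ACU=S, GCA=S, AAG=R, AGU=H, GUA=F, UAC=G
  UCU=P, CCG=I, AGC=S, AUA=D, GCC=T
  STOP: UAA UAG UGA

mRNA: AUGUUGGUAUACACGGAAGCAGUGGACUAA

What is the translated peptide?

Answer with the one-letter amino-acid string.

start AUG at pos 0
pos 0: AUG -> D; peptide=D
pos 3: UUG -> L; peptide=DL
pos 6: GUA -> F; peptide=DLF
pos 9: UAC -> G; peptide=DLFG
pos 12: ACG -> L; peptide=DLFGL
pos 15: GAA -> L; peptide=DLFGLL
pos 18: GCA -> S; peptide=DLFGLLS
pos 21: GUG -> T; peptide=DLFGLLST
pos 24: GAC -> M; peptide=DLFGLLSTM
pos 27: UAA -> STOP

Answer: DLFGLLSTM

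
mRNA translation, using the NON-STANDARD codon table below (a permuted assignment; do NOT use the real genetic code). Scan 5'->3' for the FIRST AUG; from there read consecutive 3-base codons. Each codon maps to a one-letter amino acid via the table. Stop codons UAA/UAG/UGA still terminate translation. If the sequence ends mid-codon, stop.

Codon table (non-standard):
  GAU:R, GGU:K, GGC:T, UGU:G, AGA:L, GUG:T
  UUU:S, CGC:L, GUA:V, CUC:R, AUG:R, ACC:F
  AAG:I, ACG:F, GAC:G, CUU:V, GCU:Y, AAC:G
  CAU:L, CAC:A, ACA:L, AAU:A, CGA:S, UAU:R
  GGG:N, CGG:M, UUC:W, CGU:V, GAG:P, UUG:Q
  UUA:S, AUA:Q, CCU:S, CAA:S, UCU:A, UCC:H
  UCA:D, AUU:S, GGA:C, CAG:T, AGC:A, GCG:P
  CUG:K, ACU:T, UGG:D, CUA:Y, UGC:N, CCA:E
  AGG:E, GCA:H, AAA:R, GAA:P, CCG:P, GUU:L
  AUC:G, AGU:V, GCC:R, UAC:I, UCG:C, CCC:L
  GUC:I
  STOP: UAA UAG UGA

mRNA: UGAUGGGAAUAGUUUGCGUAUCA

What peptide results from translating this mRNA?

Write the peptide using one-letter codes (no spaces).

start AUG at pos 2
pos 2: AUG -> R; peptide=R
pos 5: GGA -> C; peptide=RC
pos 8: AUA -> Q; peptide=RCQ
pos 11: GUU -> L; peptide=RCQL
pos 14: UGC -> N; peptide=RCQLN
pos 17: GUA -> V; peptide=RCQLNV
pos 20: UCA -> D; peptide=RCQLNVD
pos 23: only 0 nt remain (<3), stop (end of mRNA)

Answer: RCQLNVD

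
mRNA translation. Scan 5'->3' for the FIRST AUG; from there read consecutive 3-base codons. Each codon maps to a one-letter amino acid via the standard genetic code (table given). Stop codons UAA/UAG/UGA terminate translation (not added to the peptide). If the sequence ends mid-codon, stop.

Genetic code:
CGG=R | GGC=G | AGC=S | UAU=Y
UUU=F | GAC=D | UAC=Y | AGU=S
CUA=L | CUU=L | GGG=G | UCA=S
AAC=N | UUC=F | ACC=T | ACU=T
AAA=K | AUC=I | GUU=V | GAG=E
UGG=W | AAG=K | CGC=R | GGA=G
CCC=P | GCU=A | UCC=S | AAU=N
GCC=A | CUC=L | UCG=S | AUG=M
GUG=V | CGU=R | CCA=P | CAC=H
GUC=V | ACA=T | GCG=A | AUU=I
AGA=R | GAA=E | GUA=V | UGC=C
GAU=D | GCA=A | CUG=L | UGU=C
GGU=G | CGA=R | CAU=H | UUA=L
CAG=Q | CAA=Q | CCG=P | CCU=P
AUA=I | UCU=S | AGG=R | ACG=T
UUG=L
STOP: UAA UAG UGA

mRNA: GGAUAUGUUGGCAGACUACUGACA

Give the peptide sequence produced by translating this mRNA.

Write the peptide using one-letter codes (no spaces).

Answer: MLADY

Derivation:
start AUG at pos 4
pos 4: AUG -> M; peptide=M
pos 7: UUG -> L; peptide=ML
pos 10: GCA -> A; peptide=MLA
pos 13: GAC -> D; peptide=MLAD
pos 16: UAC -> Y; peptide=MLADY
pos 19: UGA -> STOP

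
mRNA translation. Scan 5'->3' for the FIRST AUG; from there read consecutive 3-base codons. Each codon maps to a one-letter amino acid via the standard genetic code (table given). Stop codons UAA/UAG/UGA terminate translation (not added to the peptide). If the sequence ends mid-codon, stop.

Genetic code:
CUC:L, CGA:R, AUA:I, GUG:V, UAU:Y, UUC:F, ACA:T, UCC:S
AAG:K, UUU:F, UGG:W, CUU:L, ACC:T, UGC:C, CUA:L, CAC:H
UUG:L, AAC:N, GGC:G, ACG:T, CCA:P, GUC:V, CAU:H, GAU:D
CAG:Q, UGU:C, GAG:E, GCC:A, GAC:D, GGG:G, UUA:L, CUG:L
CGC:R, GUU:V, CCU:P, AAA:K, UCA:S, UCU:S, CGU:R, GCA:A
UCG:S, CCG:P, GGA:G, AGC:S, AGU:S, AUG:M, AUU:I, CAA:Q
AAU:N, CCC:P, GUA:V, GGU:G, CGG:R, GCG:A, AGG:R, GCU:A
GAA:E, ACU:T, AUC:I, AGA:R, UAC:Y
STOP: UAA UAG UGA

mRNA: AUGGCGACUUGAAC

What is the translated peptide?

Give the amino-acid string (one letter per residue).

start AUG at pos 0
pos 0: AUG -> M; peptide=M
pos 3: GCG -> A; peptide=MA
pos 6: ACU -> T; peptide=MAT
pos 9: UGA -> STOP

Answer: MAT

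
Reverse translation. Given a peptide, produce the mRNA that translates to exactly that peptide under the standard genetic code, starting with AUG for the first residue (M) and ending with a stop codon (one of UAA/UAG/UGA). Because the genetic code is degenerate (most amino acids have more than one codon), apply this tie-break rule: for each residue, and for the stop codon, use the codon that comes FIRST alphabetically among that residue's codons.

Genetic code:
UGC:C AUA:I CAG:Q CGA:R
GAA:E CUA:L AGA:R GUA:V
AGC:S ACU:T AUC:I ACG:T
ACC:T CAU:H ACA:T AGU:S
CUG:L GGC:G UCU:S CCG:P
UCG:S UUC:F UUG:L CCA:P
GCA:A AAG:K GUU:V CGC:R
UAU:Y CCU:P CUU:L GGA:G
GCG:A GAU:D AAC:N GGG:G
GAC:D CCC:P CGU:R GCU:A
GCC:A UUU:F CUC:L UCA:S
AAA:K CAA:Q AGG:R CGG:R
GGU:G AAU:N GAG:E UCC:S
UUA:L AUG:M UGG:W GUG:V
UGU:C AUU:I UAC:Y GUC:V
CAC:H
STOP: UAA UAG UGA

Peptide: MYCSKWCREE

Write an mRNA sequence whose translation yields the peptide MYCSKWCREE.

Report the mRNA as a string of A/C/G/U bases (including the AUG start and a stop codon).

Answer: mRNA: AUGUACUGCAGCAAAUGGUGCAGAGAAGAAUAA

Derivation:
residue 1: M -> AUG (start codon)
residue 2: Y codons sorted = UAC,UAU -> pick first = UAC
residue 3: C codons sorted = UGC,UGU -> pick first = UGC
residue 4: S codons sorted = AGC,AGU,UCA,UCC,UCG,UCU -> pick first = AGC
residue 5: K codons sorted = AAA,AAG -> pick first = AAA
residue 6: W -> UGG (only codon)
residue 7: C codons sorted = UGC,UGU -> pick first = UGC
residue 8: R codons sorted = AGA,AGG,CGA,CGC,CGG,CGU -> pick first = AGA
residue 9: E codons sorted = GAA,GAG -> pick first = GAA
residue 10: E codons sorted = GAA,GAG -> pick first = GAA
terminator: stop codons sorted = UAA,UAG,UGA -> pick first = UAA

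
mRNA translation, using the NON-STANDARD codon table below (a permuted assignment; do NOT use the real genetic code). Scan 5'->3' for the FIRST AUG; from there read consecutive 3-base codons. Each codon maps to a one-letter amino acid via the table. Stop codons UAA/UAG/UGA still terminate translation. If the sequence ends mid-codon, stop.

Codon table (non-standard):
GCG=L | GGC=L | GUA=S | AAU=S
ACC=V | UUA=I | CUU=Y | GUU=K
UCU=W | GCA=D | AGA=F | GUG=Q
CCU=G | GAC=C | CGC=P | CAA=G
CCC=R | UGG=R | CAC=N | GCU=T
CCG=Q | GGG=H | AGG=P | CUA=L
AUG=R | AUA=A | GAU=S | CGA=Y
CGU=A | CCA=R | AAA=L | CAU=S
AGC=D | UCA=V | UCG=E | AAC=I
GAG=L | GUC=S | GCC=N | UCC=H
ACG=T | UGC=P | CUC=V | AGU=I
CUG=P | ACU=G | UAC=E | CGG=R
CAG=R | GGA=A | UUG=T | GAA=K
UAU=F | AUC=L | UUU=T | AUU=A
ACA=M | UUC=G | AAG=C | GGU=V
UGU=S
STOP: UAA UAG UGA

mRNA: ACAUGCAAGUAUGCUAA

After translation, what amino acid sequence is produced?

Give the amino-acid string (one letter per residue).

Answer: RGSP

Derivation:
start AUG at pos 2
pos 2: AUG -> R; peptide=R
pos 5: CAA -> G; peptide=RG
pos 8: GUA -> S; peptide=RGS
pos 11: UGC -> P; peptide=RGSP
pos 14: UAA -> STOP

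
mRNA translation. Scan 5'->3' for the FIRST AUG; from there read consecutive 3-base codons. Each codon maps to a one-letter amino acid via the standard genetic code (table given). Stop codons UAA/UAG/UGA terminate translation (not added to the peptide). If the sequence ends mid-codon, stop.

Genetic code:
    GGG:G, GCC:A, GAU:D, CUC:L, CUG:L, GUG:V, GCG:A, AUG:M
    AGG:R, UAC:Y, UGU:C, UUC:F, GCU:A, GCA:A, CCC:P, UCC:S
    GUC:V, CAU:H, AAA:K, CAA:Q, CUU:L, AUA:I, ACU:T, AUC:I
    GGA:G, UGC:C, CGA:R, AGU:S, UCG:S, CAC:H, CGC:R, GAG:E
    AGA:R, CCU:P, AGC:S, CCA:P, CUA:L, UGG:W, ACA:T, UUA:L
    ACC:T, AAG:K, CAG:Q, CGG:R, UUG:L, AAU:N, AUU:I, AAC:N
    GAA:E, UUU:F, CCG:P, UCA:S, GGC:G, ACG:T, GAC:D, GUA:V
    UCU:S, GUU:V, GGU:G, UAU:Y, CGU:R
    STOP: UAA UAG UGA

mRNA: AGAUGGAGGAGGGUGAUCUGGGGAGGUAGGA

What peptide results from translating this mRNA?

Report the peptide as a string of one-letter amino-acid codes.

Answer: MEEGDLGR

Derivation:
start AUG at pos 2
pos 2: AUG -> M; peptide=M
pos 5: GAG -> E; peptide=ME
pos 8: GAG -> E; peptide=MEE
pos 11: GGU -> G; peptide=MEEG
pos 14: GAU -> D; peptide=MEEGD
pos 17: CUG -> L; peptide=MEEGDL
pos 20: GGG -> G; peptide=MEEGDLG
pos 23: AGG -> R; peptide=MEEGDLGR
pos 26: UAG -> STOP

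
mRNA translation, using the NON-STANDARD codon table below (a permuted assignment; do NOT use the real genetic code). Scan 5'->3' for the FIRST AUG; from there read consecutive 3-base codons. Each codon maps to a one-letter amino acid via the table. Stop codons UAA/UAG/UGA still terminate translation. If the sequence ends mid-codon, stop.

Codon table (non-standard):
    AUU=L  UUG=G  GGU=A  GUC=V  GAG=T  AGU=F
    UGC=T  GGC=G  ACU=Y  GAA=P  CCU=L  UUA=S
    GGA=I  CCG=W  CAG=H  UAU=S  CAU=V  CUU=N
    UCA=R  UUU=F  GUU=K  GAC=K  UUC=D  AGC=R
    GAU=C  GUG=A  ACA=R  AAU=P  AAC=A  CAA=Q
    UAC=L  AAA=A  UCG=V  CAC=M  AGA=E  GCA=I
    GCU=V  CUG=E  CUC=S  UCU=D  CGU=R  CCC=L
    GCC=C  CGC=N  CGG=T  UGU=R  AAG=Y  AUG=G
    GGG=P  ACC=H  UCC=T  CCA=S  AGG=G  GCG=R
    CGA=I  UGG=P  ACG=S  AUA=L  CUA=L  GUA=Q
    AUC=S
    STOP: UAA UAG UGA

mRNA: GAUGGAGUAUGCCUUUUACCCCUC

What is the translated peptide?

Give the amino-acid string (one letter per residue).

start AUG at pos 1
pos 1: AUG -> G; peptide=G
pos 4: GAG -> T; peptide=GT
pos 7: UAU -> S; peptide=GTS
pos 10: GCC -> C; peptide=GTSC
pos 13: UUU -> F; peptide=GTSCF
pos 16: UAC -> L; peptide=GTSCFL
pos 19: CCC -> L; peptide=GTSCFLL
pos 22: only 2 nt remain (<3), stop (end of mRNA)

Answer: GTSCFLL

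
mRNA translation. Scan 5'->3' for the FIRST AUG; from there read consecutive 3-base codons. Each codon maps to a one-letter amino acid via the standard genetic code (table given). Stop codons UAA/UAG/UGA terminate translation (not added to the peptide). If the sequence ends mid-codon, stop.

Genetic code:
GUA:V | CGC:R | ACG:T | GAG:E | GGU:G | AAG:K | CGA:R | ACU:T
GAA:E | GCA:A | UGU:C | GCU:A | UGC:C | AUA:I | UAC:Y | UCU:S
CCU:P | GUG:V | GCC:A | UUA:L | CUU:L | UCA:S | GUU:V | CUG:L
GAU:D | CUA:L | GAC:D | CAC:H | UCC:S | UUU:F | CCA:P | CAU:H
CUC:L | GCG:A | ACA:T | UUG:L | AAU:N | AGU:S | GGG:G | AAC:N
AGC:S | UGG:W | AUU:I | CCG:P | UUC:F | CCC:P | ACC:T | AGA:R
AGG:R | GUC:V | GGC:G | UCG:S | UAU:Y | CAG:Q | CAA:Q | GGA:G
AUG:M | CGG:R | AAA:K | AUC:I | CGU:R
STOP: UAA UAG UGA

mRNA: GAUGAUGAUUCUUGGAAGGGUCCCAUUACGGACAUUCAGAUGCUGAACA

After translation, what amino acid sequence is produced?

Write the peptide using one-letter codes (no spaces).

Answer: MMILGRVPLRTFRC

Derivation:
start AUG at pos 1
pos 1: AUG -> M; peptide=M
pos 4: AUG -> M; peptide=MM
pos 7: AUU -> I; peptide=MMI
pos 10: CUU -> L; peptide=MMIL
pos 13: GGA -> G; peptide=MMILG
pos 16: AGG -> R; peptide=MMILGR
pos 19: GUC -> V; peptide=MMILGRV
pos 22: CCA -> P; peptide=MMILGRVP
pos 25: UUA -> L; peptide=MMILGRVPL
pos 28: CGG -> R; peptide=MMILGRVPLR
pos 31: ACA -> T; peptide=MMILGRVPLRT
pos 34: UUC -> F; peptide=MMILGRVPLRTF
pos 37: AGA -> R; peptide=MMILGRVPLRTFR
pos 40: UGC -> C; peptide=MMILGRVPLRTFRC
pos 43: UGA -> STOP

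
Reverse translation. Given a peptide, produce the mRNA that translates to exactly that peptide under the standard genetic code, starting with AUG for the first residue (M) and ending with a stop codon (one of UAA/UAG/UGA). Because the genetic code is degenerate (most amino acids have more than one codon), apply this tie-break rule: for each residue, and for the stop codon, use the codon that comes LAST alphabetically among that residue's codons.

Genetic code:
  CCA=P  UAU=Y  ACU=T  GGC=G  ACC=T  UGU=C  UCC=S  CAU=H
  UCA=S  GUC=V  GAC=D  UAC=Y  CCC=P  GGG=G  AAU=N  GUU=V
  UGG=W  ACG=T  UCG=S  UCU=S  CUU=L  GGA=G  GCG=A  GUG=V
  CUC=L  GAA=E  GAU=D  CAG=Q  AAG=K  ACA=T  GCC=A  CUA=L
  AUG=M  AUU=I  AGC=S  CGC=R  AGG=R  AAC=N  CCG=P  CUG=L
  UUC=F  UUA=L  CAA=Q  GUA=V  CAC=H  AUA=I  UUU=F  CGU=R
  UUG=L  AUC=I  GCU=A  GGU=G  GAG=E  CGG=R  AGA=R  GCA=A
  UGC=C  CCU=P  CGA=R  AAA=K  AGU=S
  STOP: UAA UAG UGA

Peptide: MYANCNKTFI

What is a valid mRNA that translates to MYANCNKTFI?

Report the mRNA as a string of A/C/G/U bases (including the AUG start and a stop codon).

residue 1: M -> AUG (start codon)
residue 2: Y codons sorted = UAC,UAU -> pick last = UAU
residue 3: A codons sorted = GCA,GCC,GCG,GCU -> pick last = GCU
residue 4: N codons sorted = AAC,AAU -> pick last = AAU
residue 5: C codons sorted = UGC,UGU -> pick last = UGU
residue 6: N codons sorted = AAC,AAU -> pick last = AAU
residue 7: K codons sorted = AAA,AAG -> pick last = AAG
residue 8: T codons sorted = ACA,ACC,ACG,ACU -> pick last = ACU
residue 9: F codons sorted = UUC,UUU -> pick last = UUU
residue 10: I codons sorted = AUA,AUC,AUU -> pick last = AUU
terminator: stop codons sorted = UAA,UAG,UGA -> pick last = UGA

Answer: mRNA: AUGUAUGCUAAUUGUAAUAAGACUUUUAUUUGA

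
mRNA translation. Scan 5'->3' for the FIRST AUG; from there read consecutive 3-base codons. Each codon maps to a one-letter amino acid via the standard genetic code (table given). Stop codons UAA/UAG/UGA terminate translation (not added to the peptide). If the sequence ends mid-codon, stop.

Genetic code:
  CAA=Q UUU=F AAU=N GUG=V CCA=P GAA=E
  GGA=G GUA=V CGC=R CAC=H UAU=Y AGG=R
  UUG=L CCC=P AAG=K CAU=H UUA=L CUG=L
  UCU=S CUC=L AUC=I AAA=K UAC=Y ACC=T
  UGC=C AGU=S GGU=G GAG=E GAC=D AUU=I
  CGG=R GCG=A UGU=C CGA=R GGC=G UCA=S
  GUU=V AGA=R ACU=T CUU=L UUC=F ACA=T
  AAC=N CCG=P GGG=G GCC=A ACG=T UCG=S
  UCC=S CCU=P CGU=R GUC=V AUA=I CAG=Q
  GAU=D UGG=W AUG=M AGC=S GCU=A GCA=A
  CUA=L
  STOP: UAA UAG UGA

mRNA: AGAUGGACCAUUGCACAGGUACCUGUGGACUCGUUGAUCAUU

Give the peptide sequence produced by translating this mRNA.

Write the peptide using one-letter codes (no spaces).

Answer: MDHCTGTCGLVDH

Derivation:
start AUG at pos 2
pos 2: AUG -> M; peptide=M
pos 5: GAC -> D; peptide=MD
pos 8: CAU -> H; peptide=MDH
pos 11: UGC -> C; peptide=MDHC
pos 14: ACA -> T; peptide=MDHCT
pos 17: GGU -> G; peptide=MDHCTG
pos 20: ACC -> T; peptide=MDHCTGT
pos 23: UGU -> C; peptide=MDHCTGTC
pos 26: GGA -> G; peptide=MDHCTGTCG
pos 29: CUC -> L; peptide=MDHCTGTCGL
pos 32: GUU -> V; peptide=MDHCTGTCGLV
pos 35: GAU -> D; peptide=MDHCTGTCGLVD
pos 38: CAU -> H; peptide=MDHCTGTCGLVDH
pos 41: only 1 nt remain (<3), stop (end of mRNA)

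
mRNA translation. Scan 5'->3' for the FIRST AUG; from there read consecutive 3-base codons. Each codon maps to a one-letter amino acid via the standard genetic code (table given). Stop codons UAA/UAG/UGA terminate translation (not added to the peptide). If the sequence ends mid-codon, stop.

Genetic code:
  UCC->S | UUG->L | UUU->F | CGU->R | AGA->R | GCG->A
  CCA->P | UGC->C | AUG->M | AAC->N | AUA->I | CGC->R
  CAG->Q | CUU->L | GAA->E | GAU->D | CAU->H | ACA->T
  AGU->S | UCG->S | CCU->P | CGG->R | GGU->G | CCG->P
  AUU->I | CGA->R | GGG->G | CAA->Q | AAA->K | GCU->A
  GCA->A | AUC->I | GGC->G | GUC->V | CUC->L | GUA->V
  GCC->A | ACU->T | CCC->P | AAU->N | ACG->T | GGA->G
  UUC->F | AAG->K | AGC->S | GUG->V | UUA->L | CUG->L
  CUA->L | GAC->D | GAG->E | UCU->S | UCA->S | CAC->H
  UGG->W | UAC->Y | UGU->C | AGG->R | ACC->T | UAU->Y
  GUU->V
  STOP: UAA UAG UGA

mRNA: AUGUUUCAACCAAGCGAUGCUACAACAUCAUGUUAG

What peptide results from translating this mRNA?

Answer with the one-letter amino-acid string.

start AUG at pos 0
pos 0: AUG -> M; peptide=M
pos 3: UUU -> F; peptide=MF
pos 6: CAA -> Q; peptide=MFQ
pos 9: CCA -> P; peptide=MFQP
pos 12: AGC -> S; peptide=MFQPS
pos 15: GAU -> D; peptide=MFQPSD
pos 18: GCU -> A; peptide=MFQPSDA
pos 21: ACA -> T; peptide=MFQPSDAT
pos 24: ACA -> T; peptide=MFQPSDATT
pos 27: UCA -> S; peptide=MFQPSDATTS
pos 30: UGU -> C; peptide=MFQPSDATTSC
pos 33: UAG -> STOP

Answer: MFQPSDATTSC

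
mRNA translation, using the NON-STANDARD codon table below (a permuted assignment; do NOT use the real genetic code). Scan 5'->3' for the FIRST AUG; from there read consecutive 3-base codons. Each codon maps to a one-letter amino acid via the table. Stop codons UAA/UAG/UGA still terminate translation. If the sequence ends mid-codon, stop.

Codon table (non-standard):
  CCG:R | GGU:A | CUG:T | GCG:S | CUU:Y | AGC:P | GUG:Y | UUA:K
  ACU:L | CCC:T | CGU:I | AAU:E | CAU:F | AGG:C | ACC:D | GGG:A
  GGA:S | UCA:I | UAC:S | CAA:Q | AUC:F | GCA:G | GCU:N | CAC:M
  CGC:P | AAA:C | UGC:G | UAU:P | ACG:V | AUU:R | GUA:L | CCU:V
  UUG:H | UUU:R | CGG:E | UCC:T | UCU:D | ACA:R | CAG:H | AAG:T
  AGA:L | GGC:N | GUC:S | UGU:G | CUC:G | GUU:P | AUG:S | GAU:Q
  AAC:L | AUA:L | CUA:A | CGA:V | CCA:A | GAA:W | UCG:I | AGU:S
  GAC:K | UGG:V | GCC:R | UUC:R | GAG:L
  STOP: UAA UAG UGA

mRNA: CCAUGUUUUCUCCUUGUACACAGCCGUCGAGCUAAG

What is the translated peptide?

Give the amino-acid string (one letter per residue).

Answer: SRDVGRHRIP

Derivation:
start AUG at pos 2
pos 2: AUG -> S; peptide=S
pos 5: UUU -> R; peptide=SR
pos 8: UCU -> D; peptide=SRD
pos 11: CCU -> V; peptide=SRDV
pos 14: UGU -> G; peptide=SRDVG
pos 17: ACA -> R; peptide=SRDVGR
pos 20: CAG -> H; peptide=SRDVGRH
pos 23: CCG -> R; peptide=SRDVGRHR
pos 26: UCG -> I; peptide=SRDVGRHRI
pos 29: AGC -> P; peptide=SRDVGRHRIP
pos 32: UAA -> STOP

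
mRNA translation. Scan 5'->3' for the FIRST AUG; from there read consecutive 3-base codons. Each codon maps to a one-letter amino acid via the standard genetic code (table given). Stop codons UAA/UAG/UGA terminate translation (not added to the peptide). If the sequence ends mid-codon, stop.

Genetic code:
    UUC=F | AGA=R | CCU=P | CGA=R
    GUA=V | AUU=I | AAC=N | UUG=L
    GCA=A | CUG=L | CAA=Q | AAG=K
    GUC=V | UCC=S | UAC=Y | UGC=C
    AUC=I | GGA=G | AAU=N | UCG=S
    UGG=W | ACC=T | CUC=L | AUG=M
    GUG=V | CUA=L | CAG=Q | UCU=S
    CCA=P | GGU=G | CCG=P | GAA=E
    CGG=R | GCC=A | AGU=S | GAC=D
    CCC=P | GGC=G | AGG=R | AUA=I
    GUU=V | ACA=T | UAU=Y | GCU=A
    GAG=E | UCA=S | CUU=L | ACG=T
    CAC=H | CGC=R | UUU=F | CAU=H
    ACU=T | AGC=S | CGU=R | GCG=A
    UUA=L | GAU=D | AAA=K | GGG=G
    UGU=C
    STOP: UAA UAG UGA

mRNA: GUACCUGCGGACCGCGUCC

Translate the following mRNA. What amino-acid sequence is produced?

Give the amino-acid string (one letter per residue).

no AUG start codon found

Answer: (empty: no AUG start codon)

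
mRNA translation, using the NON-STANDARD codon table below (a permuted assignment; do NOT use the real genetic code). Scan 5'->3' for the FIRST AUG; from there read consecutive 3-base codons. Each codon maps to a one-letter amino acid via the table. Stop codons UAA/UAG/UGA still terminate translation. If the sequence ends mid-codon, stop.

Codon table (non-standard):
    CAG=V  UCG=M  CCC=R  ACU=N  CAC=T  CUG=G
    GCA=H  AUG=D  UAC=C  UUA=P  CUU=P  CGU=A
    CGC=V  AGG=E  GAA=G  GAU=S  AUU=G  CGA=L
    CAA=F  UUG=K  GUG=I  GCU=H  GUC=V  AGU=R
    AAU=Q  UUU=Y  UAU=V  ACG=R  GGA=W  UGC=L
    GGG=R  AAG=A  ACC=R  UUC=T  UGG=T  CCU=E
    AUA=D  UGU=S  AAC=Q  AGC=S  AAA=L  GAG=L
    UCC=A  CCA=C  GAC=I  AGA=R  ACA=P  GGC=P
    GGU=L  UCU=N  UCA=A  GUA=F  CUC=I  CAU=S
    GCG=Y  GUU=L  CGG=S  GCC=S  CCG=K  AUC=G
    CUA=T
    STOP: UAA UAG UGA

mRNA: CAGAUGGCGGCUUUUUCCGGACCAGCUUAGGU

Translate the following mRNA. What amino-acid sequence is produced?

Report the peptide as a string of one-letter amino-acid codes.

Answer: DYHYAWCH

Derivation:
start AUG at pos 3
pos 3: AUG -> D; peptide=D
pos 6: GCG -> Y; peptide=DY
pos 9: GCU -> H; peptide=DYH
pos 12: UUU -> Y; peptide=DYHY
pos 15: UCC -> A; peptide=DYHYA
pos 18: GGA -> W; peptide=DYHYAW
pos 21: CCA -> C; peptide=DYHYAWC
pos 24: GCU -> H; peptide=DYHYAWCH
pos 27: UAG -> STOP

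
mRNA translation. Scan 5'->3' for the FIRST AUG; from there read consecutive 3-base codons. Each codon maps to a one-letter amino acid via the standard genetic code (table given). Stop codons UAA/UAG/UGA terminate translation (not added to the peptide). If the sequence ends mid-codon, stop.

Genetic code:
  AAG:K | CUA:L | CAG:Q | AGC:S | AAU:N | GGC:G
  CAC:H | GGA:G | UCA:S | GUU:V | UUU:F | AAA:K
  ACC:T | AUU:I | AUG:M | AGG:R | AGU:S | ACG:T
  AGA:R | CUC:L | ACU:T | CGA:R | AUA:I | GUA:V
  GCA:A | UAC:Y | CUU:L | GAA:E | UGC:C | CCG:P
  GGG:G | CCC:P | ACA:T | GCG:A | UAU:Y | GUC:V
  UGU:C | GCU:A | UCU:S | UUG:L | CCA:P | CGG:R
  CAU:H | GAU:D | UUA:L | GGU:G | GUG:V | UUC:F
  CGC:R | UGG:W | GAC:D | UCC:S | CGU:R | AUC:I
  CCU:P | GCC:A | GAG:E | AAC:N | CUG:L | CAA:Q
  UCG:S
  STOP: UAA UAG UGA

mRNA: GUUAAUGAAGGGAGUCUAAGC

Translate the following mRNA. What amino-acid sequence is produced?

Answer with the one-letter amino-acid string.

start AUG at pos 4
pos 4: AUG -> M; peptide=M
pos 7: AAG -> K; peptide=MK
pos 10: GGA -> G; peptide=MKG
pos 13: GUC -> V; peptide=MKGV
pos 16: UAA -> STOP

Answer: MKGV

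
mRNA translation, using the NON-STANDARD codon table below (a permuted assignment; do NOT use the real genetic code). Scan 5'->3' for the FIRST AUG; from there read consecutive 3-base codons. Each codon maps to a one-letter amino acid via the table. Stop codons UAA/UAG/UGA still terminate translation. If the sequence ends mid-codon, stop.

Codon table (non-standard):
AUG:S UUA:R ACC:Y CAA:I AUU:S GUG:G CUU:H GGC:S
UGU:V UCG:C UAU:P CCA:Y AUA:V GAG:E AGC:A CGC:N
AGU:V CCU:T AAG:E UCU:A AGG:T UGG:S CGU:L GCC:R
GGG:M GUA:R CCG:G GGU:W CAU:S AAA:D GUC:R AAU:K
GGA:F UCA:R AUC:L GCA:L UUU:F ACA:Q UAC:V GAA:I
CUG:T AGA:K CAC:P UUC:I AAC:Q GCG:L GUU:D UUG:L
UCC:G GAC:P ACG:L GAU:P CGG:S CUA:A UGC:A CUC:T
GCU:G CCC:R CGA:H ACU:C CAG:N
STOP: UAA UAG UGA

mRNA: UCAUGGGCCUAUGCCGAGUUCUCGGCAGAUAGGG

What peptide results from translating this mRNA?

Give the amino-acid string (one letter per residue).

Answer: SSAAHDTSK

Derivation:
start AUG at pos 2
pos 2: AUG -> S; peptide=S
pos 5: GGC -> S; peptide=SS
pos 8: CUA -> A; peptide=SSA
pos 11: UGC -> A; peptide=SSAA
pos 14: CGA -> H; peptide=SSAAH
pos 17: GUU -> D; peptide=SSAAHD
pos 20: CUC -> T; peptide=SSAAHDT
pos 23: GGC -> S; peptide=SSAAHDTS
pos 26: AGA -> K; peptide=SSAAHDTSK
pos 29: UAG -> STOP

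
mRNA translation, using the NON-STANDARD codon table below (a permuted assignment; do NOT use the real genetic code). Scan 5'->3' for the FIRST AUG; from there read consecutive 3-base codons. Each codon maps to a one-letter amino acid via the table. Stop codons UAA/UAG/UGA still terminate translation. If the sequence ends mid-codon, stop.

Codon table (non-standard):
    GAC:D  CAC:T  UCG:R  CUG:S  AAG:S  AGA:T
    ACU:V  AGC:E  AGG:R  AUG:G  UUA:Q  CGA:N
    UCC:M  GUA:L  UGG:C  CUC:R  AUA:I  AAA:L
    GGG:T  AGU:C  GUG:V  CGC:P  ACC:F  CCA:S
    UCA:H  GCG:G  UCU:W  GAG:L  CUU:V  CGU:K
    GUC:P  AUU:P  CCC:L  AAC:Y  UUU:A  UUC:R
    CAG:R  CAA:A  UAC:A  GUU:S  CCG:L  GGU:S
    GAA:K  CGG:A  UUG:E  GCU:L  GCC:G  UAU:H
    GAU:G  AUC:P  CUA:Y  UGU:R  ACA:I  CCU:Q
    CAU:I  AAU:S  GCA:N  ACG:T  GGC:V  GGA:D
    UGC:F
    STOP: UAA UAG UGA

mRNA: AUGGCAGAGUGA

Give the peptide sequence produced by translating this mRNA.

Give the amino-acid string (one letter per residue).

Answer: GNL

Derivation:
start AUG at pos 0
pos 0: AUG -> G; peptide=G
pos 3: GCA -> N; peptide=GN
pos 6: GAG -> L; peptide=GNL
pos 9: UGA -> STOP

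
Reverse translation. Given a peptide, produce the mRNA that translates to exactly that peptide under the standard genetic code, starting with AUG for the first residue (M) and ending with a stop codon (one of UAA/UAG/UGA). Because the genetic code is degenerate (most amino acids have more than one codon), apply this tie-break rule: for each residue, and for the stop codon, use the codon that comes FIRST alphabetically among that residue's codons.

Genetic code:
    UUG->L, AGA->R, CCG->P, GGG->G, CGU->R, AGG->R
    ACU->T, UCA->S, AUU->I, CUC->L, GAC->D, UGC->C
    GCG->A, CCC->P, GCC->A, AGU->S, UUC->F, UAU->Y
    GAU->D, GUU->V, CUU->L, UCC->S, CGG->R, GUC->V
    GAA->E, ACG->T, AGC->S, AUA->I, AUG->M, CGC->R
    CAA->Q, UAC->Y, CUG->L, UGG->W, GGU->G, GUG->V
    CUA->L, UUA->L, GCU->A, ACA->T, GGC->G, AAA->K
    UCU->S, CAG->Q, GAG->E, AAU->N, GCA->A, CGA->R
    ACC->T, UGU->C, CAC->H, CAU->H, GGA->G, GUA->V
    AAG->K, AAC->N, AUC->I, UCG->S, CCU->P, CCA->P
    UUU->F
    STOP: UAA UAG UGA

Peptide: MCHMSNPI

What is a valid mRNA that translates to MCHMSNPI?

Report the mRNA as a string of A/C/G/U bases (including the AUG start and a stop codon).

Answer: mRNA: AUGUGCCACAUGAGCAACCCAAUAUAA

Derivation:
residue 1: M -> AUG (start codon)
residue 2: C codons sorted = UGC,UGU -> pick first = UGC
residue 3: H codons sorted = CAC,CAU -> pick first = CAC
residue 4: M -> AUG (only codon)
residue 5: S codons sorted = AGC,AGU,UCA,UCC,UCG,UCU -> pick first = AGC
residue 6: N codons sorted = AAC,AAU -> pick first = AAC
residue 7: P codons sorted = CCA,CCC,CCG,CCU -> pick first = CCA
residue 8: I codons sorted = AUA,AUC,AUU -> pick first = AUA
terminator: stop codons sorted = UAA,UAG,UGA -> pick first = UAA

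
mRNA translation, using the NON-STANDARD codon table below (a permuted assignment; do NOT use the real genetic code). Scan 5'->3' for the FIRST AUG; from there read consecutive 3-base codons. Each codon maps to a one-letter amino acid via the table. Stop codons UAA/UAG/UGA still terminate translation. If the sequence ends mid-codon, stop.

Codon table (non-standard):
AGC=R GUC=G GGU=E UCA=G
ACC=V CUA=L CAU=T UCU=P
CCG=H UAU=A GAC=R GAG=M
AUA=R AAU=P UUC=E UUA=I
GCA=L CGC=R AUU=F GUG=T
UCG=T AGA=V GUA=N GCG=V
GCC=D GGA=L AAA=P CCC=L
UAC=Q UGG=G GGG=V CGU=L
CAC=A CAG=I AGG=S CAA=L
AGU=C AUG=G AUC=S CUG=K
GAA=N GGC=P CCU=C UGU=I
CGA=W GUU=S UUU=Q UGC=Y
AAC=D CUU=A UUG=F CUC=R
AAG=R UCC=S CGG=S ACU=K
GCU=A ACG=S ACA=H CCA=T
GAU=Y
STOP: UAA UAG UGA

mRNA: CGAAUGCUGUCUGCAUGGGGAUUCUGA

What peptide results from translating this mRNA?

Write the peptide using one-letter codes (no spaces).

start AUG at pos 3
pos 3: AUG -> G; peptide=G
pos 6: CUG -> K; peptide=GK
pos 9: UCU -> P; peptide=GKP
pos 12: GCA -> L; peptide=GKPL
pos 15: UGG -> G; peptide=GKPLG
pos 18: GGA -> L; peptide=GKPLGL
pos 21: UUC -> E; peptide=GKPLGLE
pos 24: UGA -> STOP

Answer: GKPLGLE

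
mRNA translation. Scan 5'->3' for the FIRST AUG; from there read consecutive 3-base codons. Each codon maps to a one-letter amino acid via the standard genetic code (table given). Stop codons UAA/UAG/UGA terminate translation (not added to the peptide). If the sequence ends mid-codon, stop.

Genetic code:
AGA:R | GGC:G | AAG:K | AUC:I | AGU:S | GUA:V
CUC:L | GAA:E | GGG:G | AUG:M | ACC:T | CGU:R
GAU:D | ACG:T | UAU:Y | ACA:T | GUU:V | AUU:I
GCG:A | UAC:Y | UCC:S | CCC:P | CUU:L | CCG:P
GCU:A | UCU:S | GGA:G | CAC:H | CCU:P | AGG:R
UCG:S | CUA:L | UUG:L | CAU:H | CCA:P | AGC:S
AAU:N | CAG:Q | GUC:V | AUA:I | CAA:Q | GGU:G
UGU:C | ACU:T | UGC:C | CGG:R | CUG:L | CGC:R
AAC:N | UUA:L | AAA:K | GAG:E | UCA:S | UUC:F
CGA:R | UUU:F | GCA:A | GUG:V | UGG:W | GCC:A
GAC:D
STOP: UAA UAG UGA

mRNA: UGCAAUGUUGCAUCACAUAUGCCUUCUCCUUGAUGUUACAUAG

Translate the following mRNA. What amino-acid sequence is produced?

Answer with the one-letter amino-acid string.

start AUG at pos 4
pos 4: AUG -> M; peptide=M
pos 7: UUG -> L; peptide=ML
pos 10: CAU -> H; peptide=MLH
pos 13: CAC -> H; peptide=MLHH
pos 16: AUA -> I; peptide=MLHHI
pos 19: UGC -> C; peptide=MLHHIC
pos 22: CUU -> L; peptide=MLHHICL
pos 25: CUC -> L; peptide=MLHHICLL
pos 28: CUU -> L; peptide=MLHHICLLL
pos 31: GAU -> D; peptide=MLHHICLLLD
pos 34: GUU -> V; peptide=MLHHICLLLDV
pos 37: ACA -> T; peptide=MLHHICLLLDVT
pos 40: UAG -> STOP

Answer: MLHHICLLLDVT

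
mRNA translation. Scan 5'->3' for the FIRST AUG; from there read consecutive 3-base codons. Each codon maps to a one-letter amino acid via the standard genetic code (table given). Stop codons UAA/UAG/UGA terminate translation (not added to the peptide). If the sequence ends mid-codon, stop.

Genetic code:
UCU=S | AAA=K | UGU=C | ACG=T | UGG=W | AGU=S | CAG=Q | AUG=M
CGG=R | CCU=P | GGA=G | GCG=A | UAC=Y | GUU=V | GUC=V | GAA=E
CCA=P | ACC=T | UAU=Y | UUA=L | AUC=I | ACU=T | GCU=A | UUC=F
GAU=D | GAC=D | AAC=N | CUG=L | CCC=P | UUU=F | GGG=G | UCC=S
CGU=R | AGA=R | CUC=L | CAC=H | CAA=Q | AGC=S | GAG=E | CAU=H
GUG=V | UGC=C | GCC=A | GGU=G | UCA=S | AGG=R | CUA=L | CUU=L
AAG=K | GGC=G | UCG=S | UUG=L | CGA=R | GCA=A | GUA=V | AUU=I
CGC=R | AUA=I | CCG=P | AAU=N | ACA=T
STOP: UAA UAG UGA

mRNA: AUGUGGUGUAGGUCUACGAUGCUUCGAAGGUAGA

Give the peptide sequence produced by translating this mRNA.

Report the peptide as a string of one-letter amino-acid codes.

start AUG at pos 0
pos 0: AUG -> M; peptide=M
pos 3: UGG -> W; peptide=MW
pos 6: UGU -> C; peptide=MWC
pos 9: AGG -> R; peptide=MWCR
pos 12: UCU -> S; peptide=MWCRS
pos 15: ACG -> T; peptide=MWCRST
pos 18: AUG -> M; peptide=MWCRSTM
pos 21: CUU -> L; peptide=MWCRSTML
pos 24: CGA -> R; peptide=MWCRSTMLR
pos 27: AGG -> R; peptide=MWCRSTMLRR
pos 30: UAG -> STOP

Answer: MWCRSTMLRR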